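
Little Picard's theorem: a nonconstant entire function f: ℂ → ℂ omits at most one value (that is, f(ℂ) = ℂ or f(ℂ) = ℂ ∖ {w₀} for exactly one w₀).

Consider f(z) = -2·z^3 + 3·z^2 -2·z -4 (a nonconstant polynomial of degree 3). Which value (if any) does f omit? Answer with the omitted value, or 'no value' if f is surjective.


Little Picard bounds the complement of f(ℂ) to at most one point.
For every w ∈ ℂ, the equation p(z) − w = 0 is a nonconstant polynomial in z and hence has at least one root by the fundamental theorem of algebra. So p is surjective onto ℂ, omitting no value.

Omitted value: no value.


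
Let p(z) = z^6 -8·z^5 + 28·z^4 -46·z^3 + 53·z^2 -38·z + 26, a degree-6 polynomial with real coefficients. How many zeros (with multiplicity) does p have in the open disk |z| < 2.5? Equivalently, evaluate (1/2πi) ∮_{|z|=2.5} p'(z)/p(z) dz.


The zeros of p are: (0 + 1i), (0 - 1i), (3 + 2i), (3 - 2i), (1 + 1i), (1 - 1i).
Their magnitudes are: 1, 1, 3.606, 3.606, 1.414, 1.414.
Zeros with |z| < R = 2.5: (0 + 1i), (0 - 1i), (1 + 1i), (1 - 1i).
Count = 4.
By the argument principle, (1/2πi) ∮_{|z|=R} p'(z)/p(z) dz equals exactly this count.

Number of zeros inside |z| < 2.5: 4.


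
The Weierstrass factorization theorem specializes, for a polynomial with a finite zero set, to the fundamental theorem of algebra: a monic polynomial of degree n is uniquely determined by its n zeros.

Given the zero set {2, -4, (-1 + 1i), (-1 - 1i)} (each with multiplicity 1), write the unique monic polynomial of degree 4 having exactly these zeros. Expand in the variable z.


The polynomial is p(z) = ∏_{α ∈ S} (z − α), where S = {2, -4, (-1 + 1i), (-1 - 1i)}.
Expanding the product yields: p(z) = z^4 + 4·z^3 -2·z^2 -12·z -16.
Note conjugate pairs combine to real quadratics: (z − (-1+1i))(z − (-1−1i)) = z² + 2z + 2.
The resulting polynomial has degree 4 and real coefficients as required.

p(z) = z^4 + 4·z^3 -2·z^2 -12·z -16.


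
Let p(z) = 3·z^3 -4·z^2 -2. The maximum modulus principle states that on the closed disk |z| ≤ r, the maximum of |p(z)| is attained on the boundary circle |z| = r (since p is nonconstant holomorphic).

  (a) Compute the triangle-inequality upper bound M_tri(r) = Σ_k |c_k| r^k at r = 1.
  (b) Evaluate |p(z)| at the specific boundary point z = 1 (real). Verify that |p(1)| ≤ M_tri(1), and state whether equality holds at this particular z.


Coefficients: c_0 = -2, c_1 = 0, c_2 = -4, c_3 = 3. Radius r = 1.
Part (a). Triangle bound: M_tri(r) = Σ_k |c_k| r^k
  = |-2|·1^0 + |0|·1^1 + |-4|·1^2 + |3|·1^3
  = 2 + 0 + 4 + 3 = 9.
This bounds M(r) := max_{|z|=r} |p(z)| from above; equality holds iff all terms c_k z^k can be made to align in phase at a single z on |z|=r.
Part (b). At z = 1 (real, on the circle |z| = r):
  p(1) = (-2)·1^0 + (0)·1^1 + (-4)·1^2 + (3)·1^3 = -3.
  |p(1)| = 3.
Check: |p(1)| = 3 ≤ 9 = M_tri(1). ✓ Equality does not hold at z = 1 (the coefficients have mixed signs, so the terms do not all align in phase there).

M_tri(1) = 9; |p(1)| = 3; equality at z=1: no.


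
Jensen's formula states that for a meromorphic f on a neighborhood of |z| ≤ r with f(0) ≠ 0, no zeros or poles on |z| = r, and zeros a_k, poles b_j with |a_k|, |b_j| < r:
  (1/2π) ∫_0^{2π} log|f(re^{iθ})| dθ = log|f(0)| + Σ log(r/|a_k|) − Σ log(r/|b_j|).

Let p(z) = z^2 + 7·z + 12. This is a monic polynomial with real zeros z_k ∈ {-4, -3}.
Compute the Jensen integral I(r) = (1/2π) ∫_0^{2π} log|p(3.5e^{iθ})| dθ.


Zeros: -4, -3; r = 3.5.
Inside |z| < r: -3. Outside (|z| ≥ r): -4.
p(0) = 12, so log|p(0)| = log(12) = 2.4849.
Apply Jensen: I(r) = log|p(0)| + Σ_k log(r/|z_k|), summed over zeros inside |z| < r.
  log(r/|z_k|) for z_k = -3: log(3.5/3) = 0.1542
  Outside zeros (-4) contribute nothing to the Jensen sum.
Sum over inside zeros: 0.1542.
I(r) = log|p(0)| + (inside sum) = 2.4849 + 0.1542 = 2.6391.
Note: since some zeros are outside |z| ≤ r, the simplified n·log(r) form does NOT apply — only the inside zeros contribute.

I(r) ≈ 2.6391.


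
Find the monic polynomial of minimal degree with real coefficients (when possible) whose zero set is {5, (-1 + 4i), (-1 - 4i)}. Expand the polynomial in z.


The polynomial is p(z) = ∏_{α ∈ S} (z − α), where S = {5, (-1 + 4i), (-1 - 4i)}.
Expanding the product yields: p(z) = z^3 -3·z^2 + 7·z -85.
Note conjugate pairs combine to real quadratics: (z − (-1+4i))(z − (-1−4i)) = z² + 2z + 17.
The resulting polynomial has degree 3 and real coefficients as required.

p(z) = z^3 -3·z^2 + 7·z -85.


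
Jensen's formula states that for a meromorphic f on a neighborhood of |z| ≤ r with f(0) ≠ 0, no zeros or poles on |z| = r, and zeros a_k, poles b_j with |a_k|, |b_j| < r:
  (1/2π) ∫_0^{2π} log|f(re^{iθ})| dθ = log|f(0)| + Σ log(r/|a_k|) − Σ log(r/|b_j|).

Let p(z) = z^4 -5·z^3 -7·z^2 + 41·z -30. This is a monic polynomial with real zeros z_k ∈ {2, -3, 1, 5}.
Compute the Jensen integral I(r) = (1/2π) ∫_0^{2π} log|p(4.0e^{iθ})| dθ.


Zeros: -3, 1, 2, 5; r = 4.0.
Inside |z| < r: -3, 1, 2. Outside (|z| ≥ r): 5.
p(0) = -30, so log|p(0)| = log(30) = 3.4012.
Apply Jensen: I(r) = log|p(0)| + Σ_k log(r/|z_k|), summed over zeros inside |z| < r.
  log(r/|z_k|) for z_k = 2: log(4.0/2) = 0.6931
  log(r/|z_k|) for z_k = -3: log(4.0/3) = 0.2877
  log(r/|z_k|) for z_k = 1: log(4.0/1) = 1.3863
  Outside zeros (5) contribute nothing to the Jensen sum.
Sum over inside zeros: 2.3671.
I(r) = log|p(0)| + (inside sum) = 3.4012 + 2.3671 = 5.7683.
Note: since some zeros are outside |z| ≤ r, the simplified n·log(r) form does NOT apply — only the inside zeros contribute.

I(r) ≈ 5.7683.


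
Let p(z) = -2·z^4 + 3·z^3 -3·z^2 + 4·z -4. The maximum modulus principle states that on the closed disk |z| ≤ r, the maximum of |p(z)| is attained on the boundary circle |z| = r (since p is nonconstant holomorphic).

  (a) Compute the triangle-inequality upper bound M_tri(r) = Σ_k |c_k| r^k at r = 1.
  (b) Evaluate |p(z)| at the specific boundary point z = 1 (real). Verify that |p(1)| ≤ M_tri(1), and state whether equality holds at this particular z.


Coefficients: c_0 = -4, c_1 = 4, c_2 = -3, c_3 = 3, c_4 = -2. Radius r = 1.
Part (a). Triangle bound: M_tri(r) = Σ_k |c_k| r^k
  = |-4|·1^0 + |4|·1^1 + |-3|·1^2 + |3|·1^3 + |-2|·1^4
  = 4 + 4 + 3 + 3 + 2 = 16.
This bounds M(r) := max_{|z|=r} |p(z)| from above; equality holds iff all terms c_k z^k can be made to align in phase at a single z on |z|=r.
Part (b). At z = 1 (real, on the circle |z| = r):
  p(1) = (-4)·1^0 + (4)·1^1 + (-3)·1^2 + (3)·1^3 + (-2)·1^4 = -2.
  |p(1)| = 2.
Check: |p(1)| = 2 ≤ 16 = M_tri(1). ✓ Equality does not hold at z = 1 (the coefficients have mixed signs, so the terms do not all align in phase there).

M_tri(1) = 16; |p(1)| = 2; equality at z=1: no.


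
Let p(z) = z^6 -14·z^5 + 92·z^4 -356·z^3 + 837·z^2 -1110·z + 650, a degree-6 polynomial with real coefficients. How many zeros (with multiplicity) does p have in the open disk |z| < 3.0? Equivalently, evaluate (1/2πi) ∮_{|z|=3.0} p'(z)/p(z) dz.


The zeros of p are: (2 + 1i), (2 - 1i), (3 + 1i), (3 - 1i), (2 + 3i), (2 - 3i).
Their magnitudes are: 2.236, 2.236, 3.162, 3.162, 3.606, 3.606.
Zeros with |z| < R = 3.0: (2 + 1i), (2 - 1i).
Count = 2.
By the argument principle, (1/2πi) ∮_{|z|=R} p'(z)/p(z) dz equals exactly this count.

Number of zeros inside |z| < 3.0: 2.


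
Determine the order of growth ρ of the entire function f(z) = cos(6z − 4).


cos(w) is a linear combination of e^{iw} and e^{−iw} (or e^w, e^{−w} in the hyperbolic case), so |cos(w)| ≤ e^{|w|}. With w = 6z − 4, |w| ≤ 6|z| + 4 = 6r + 4 on |z| = r, giving M(r) ≤ e^{6r + 4}, so ρ ≤ 1. On a suitable ray (z = it for sin/cos; z = t for sinh/cosh, t real → ∞), |cos(6z − 4)| grows like e^{6|t|}/2, so ρ ≥ 1. Hence ρ = 1.
Therefore ρ = 1.

Order ρ = 1.


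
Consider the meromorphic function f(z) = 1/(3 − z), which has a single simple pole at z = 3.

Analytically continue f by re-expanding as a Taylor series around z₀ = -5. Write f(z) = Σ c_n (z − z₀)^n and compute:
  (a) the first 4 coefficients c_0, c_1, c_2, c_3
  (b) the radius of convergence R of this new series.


Let w = z − z₀, so z = z₀ + w.
Then 3 − z = 3 − (z₀ + w) = (3 − z₀) − w = 8 − w.
f(z) = 1/(8 − w) = (1/(8)) · 1/(1 − w/(8)) = Σ_{n≥0} w^n / (8)^(n+1).
So c_n = 1/(8)^(n+1):
  c_0 = 1/(8)^1 = 1/8.
  c_1 = 1/(8)^2 = 1/64.
  c_2 = 1/(8)^3 = 1/512.
  c_3 = 1/(8)^4 = 1/4096.
The series is valid for |w/d| < 1, i.e. |z − z₀| < |d|.
Radius of convergence: R = |3 − z₀| = |8| = 8 (distance from z₀ to the singularity z = 3).

c_0 = 1/8, c_1 = 1/64, c_2 = 1/512, c_3 = 1/4096; R = 8.


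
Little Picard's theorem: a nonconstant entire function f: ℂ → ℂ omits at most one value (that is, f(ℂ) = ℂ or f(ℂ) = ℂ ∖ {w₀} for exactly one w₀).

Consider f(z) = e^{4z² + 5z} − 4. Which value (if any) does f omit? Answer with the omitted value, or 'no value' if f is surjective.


Little Picard bounds the complement of f(ℂ) to at most one point.
The exponent g(z) = 4z² + 5z is a nonconstant polynomial, hence surjective onto ℂ. So e^{g(z)} takes every value in {e^w : w ∈ ℂ} = ℂ ∖ {0}. Adding -4 shifts the range to ℂ ∖ {-4}. f omits exactly -4.

Omitted value: -4.


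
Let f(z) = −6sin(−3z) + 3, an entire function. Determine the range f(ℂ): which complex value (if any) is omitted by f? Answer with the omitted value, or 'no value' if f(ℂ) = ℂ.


Little Picard bounds the complement of f(ℂ) to at most one point.
sin is entire and surjective onto ℂ: for every w ∈ ℂ, sin(ζ) = w has a solution ζ ∈ ℂ (e.g., via the complex inverse arcsin). With ζ = −3z this gives z = ζ/(-3). Then -6·sin(−3z) takes every value in -6·ℂ = ℂ, and adding 3 is a bijection of ℂ. So f is surjective and omits no value. (Note: only on the real line is sin bounded by [−1, 1].)

Omitted value: no value.


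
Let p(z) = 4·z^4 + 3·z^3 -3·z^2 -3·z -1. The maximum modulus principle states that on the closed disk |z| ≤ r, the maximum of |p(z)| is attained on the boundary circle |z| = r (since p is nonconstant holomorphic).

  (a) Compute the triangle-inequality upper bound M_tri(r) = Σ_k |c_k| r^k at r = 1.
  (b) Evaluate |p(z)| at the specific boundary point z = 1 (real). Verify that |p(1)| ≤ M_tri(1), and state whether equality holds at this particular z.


Coefficients: c_0 = -1, c_1 = -3, c_2 = -3, c_3 = 3, c_4 = 4. Radius r = 1.
Part (a). Triangle bound: M_tri(r) = Σ_k |c_k| r^k
  = |-1|·1^0 + |-3|·1^1 + |-3|·1^2 + |3|·1^3 + |4|·1^4
  = 1 + 3 + 3 + 3 + 4 = 14.
This bounds M(r) := max_{|z|=r} |p(z)| from above; equality holds iff all terms c_k z^k can be made to align in phase at a single z on |z|=r.
Part (b). At z = 1 (real, on the circle |z| = r):
  p(1) = (-1)·1^0 + (-3)·1^1 + (-3)·1^2 + (3)·1^3 + (4)·1^4 = 0.
  |p(1)| = 0.
Check: |p(1)| = 0 ≤ 14 = M_tri(1). ✓ Equality does not hold at z = 1 (the coefficients have mixed signs, so the terms do not all align in phase there).

M_tri(1) = 14; |p(1)| = 0; equality at z=1: no.


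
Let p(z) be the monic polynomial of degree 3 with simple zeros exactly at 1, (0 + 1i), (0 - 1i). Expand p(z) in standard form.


The polynomial is p(z) = ∏_{α ∈ S} (z − α), where S = {1, (0 + 1i), (0 - 1i)}.
Expanding the product yields: p(z) = z^3 -z^2 + z -1.
Note conjugate pairs combine to real quadratics: (z − (0+1i))(z − (0−1i)) = z² + 1.
The resulting polynomial has degree 3 and real coefficients as required.

p(z) = z^3 -z^2 + z -1.


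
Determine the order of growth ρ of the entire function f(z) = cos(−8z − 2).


cos(w) is a linear combination of e^{iw} and e^{−iw} (or e^w, e^{−w} in the hyperbolic case), so |cos(w)| ≤ e^{|w|}. With w = −8z − 2, |w| ≤ 8|z| + 2 = 8r + 2 on |z| = r, giving M(r) ≤ e^{8r + 2}, so ρ ≤ 1. On a suitable ray (z = it for sin/cos; z = t for sinh/cosh, t real → ∞), |cos(−8z − 2)| grows like e^{8|t|}/2, so ρ ≥ 1. Hence ρ = 1.
Therefore ρ = 1.

Order ρ = 1.


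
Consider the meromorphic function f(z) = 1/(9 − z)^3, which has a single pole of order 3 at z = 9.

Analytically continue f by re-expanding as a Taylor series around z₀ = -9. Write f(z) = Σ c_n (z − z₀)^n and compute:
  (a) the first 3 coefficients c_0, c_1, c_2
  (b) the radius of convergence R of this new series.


Let w = z − z₀, so z = z₀ + w.
Then 9 − z = 9 − (z₀ + w) = (9 − z₀) − w = 18 − w.
f(z) = 1/(18 − w)^3 = (1/(18)^3) · (1 − w/(18))^{−3}.
By the binomial series (1−u)^{−3} = Σ_{n≥0} C(n+2, 2) u^n for |u|<1, with u = w/(18):
  c_n = C(n+2, 2) / (18)^(n+3).
  c_0 = 1/(18)^3 = 1/5832.
  c_1 = 3/(18)^4 = 1/34992.
  c_2 = 6/(18)^5 = 1/314928.
The series is valid for |w/d| < 1, i.e. |z − z₀| < |d|.
Radius of convergence: R = |9 − z₀| = |18| = 18 (distance from z₀ to the singularity z = 9).

c_0 = 1/5832, c_1 = 1/34992, c_2 = 1/314928; R = 18.


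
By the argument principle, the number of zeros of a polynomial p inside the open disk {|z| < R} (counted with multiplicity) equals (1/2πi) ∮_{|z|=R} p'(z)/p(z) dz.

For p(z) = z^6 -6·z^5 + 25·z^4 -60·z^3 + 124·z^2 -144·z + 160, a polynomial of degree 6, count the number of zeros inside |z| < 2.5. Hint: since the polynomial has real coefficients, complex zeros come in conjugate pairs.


The zeros of p are: (0 + 2i), (0 - 2i), (2 + 2i), (2 - 2i), (1 + 2i), (1 - 2i).
Their magnitudes are: 2, 2, 2.828, 2.828, 2.236, 2.236.
Zeros with |z| < R = 2.5: (0 + 2i), (0 - 2i), (1 + 2i), (1 - 2i).
Count = 4.
By the argument principle, (1/2πi) ∮_{|z|=R} p'(z)/p(z) dz equals exactly this count.

Number of zeros inside |z| < 2.5: 4.


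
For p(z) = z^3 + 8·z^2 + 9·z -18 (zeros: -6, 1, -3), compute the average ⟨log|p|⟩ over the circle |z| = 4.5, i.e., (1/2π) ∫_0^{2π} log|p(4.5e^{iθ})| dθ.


Zeros: -6, -3, 1; r = 4.5.
Inside |z| < r: -3, 1. Outside (|z| ≥ r): -6.
p(0) = -18, so log|p(0)| = log(18) = 2.8904.
Apply Jensen: I(r) = log|p(0)| + Σ_k log(r/|z_k|), summed over zeros inside |z| < r.
  log(r/|z_k|) for z_k = 1: log(4.5/1) = 1.5041
  log(r/|z_k|) for z_k = -3: log(4.5/3) = 0.4055
  Outside zeros (-6) contribute nothing to the Jensen sum.
Sum over inside zeros: 1.9095.
I(r) = log|p(0)| + (inside sum) = 2.8904 + 1.9095 = 4.7999.
Note: since some zeros are outside |z| ≤ r, the simplified n·log(r) form does NOT apply — only the inside zeros contribute.

I(r) ≈ 4.7999.


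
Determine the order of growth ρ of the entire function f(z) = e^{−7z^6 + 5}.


|e^{−7z^6 + 5}| = e^{Re(-7·z^6) + 5} ≤ e^{7|z|^6 + 5} = e^{7r^6 + 5} on |z| = r, so ρ ≤ 6. Choosing z on |z|=r so that -7·z^6 is real positive (always possible by picking arg z appropriately) gives |f(z)| = e^{7r^6 + 5}, matching the bound. The additive constant 5 does not affect log log M(r) ~ 6·log r. Hence ρ = 6.
Therefore ρ = 6.

Order ρ = 6.


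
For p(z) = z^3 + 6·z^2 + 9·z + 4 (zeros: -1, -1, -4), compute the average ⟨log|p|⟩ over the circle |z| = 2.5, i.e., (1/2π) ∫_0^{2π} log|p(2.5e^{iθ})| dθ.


Zeros: -4, -1, -1; r = 2.5.
Inside |z| < r: -1, -1. Outside (|z| ≥ r): -4.
p(0) = 4, so log|p(0)| = log(4) = 1.3863.
Apply Jensen: I(r) = log|p(0)| + Σ_k log(r/|z_k|), summed over zeros inside |z| < r.
  log(r/|z_k|) for z_k = -1: log(2.5/1) = 0.9163
  log(r/|z_k|) for z_k = -1: log(2.5/1) = 0.9163
  Outside zeros (-4) contribute nothing to the Jensen sum.
Sum over inside zeros: 1.8326.
I(r) = log|p(0)| + (inside sum) = 1.3863 + 1.8326 = 3.2189.
Note: since some zeros are outside |z| ≤ r, the simplified n·log(r) form does NOT apply — only the inside zeros contribute.

I(r) ≈ 3.2189.


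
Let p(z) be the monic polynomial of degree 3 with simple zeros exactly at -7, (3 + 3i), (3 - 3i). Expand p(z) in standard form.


The polynomial is p(z) = ∏_{α ∈ S} (z − α), where S = {-7, (3 + 3i), (3 - 3i)}.
Expanding the product yields: p(z) = z^3 + z^2 -24·z + 126.
Note conjugate pairs combine to real quadratics: (z − (3+3i))(z − (3−3i)) = z² − 6z + 18.
The resulting polynomial has degree 3 and real coefficients as required.

p(z) = z^3 + z^2 -24·z + 126.


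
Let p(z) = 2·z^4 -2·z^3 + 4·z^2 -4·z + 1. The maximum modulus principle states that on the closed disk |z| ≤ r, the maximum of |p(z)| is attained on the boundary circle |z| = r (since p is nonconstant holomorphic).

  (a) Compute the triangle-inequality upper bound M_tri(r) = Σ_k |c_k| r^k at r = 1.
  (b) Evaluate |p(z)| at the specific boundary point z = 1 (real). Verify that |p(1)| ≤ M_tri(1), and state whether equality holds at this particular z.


Coefficients: c_0 = 1, c_1 = -4, c_2 = 4, c_3 = -2, c_4 = 2. Radius r = 1.
Part (a). Triangle bound: M_tri(r) = Σ_k |c_k| r^k
  = |1|·1^0 + |-4|·1^1 + |4|·1^2 + |-2|·1^3 + |2|·1^4
  = 1 + 4 + 4 + 2 + 2 = 13.
This bounds M(r) := max_{|z|=r} |p(z)| from above; equality holds iff all terms c_k z^k can be made to align in phase at a single z on |z|=r.
Part (b). At z = 1 (real, on the circle |z| = r):
  p(1) = (1)·1^0 + (-4)·1^1 + (4)·1^2 + (-2)·1^3 + (2)·1^4 = 1.
  |p(1)| = 1.
Check: |p(1)| = 1 ≤ 13 = M_tri(1). ✓ Equality does not hold at z = 1 (the coefficients have mixed signs, so the terms do not all align in phase there).

M_tri(1) = 13; |p(1)| = 1; equality at z=1: no.


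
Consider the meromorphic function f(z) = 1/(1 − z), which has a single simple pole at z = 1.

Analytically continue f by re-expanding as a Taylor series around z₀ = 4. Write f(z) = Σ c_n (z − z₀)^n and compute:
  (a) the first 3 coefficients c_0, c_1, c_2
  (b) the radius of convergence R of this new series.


Let w = z − z₀, so z = z₀ + w.
Then 1 − z = 1 − (z₀ + w) = (1 − z₀) − w = -3 − w.
f(z) = 1/(-3 − w) = (1/(-3)) · 1/(1 − w/(-3)) = Σ_{n≥0} w^n / (-3)^(n+1).
So c_n = 1/(-3)^(n+1):
  c_0 = 1/(-3)^1 = -1/3.
  c_1 = 1/(-3)^2 = 1/9.
  c_2 = 1/(-3)^3 = -1/27.
The series is valid for |w/d| < 1, i.e. |z − z₀| < |d|.
Radius of convergence: R = |1 − z₀| = |-3| = 3 (distance from z₀ to the singularity z = 1).

c_0 = -1/3, c_1 = 1/9, c_2 = -1/27; R = 3.


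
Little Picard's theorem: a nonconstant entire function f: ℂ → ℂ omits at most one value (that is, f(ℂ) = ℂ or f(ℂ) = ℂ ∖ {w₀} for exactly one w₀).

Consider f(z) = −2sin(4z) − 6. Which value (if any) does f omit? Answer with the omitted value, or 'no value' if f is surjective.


Little Picard bounds the complement of f(ℂ) to at most one point.
sin is entire and surjective onto ℂ: for every w ∈ ℂ, sin(ζ) = w has a solution ζ ∈ ℂ (e.g., via the complex inverse arcsin). With ζ = 4z this gives z = ζ/(4). Then -2·sin(4z) takes every value in -2·ℂ = ℂ, and adding -6 is a bijection of ℂ. So f is surjective and omits no value. (Note: only on the real line is sin bounded by [−1, 1].)

Omitted value: no value.


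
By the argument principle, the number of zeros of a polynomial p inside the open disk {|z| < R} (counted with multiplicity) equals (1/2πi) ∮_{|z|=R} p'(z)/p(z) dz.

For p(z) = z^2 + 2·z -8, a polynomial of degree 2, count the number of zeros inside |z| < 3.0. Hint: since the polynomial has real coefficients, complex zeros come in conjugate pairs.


The zeros of p are: 2, -4.
Their magnitudes are: 2, 4.
Zeros with |z| < R = 3.0: 2.
Count = 1.
By the argument principle, (1/2πi) ∮_{|z|=R} p'(z)/p(z) dz equals exactly this count.

Number of zeros inside |z| < 3.0: 1.


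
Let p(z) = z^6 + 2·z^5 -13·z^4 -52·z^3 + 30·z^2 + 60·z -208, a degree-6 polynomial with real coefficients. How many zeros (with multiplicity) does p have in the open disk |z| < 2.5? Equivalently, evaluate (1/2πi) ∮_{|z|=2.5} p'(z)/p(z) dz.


The zeros of p are: -2, 4, (-3 + 2i), (-3 - 2i), (1 + 1i), (1 - 1i).
Their magnitudes are: 2, 4, 3.606, 3.606, 1.414, 1.414.
Zeros with |z| < R = 2.5: -2, (1 + 1i), (1 - 1i).
Count = 3.
By the argument principle, (1/2πi) ∮_{|z|=R} p'(z)/p(z) dz equals exactly this count.

Number of zeros inside |z| < 2.5: 3.


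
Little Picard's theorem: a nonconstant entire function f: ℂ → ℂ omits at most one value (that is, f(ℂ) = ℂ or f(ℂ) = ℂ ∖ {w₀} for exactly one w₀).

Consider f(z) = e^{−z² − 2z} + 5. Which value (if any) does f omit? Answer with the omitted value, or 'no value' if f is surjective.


Little Picard bounds the complement of f(ℂ) to at most one point.
The exponent g(z) = −z² − 2z is a nonconstant polynomial, hence surjective onto ℂ. So e^{g(z)} takes every value in {e^w : w ∈ ℂ} = ℂ ∖ {0}. Adding 5 shifts the range to ℂ ∖ {5}. f omits exactly 5.

Omitted value: 5.


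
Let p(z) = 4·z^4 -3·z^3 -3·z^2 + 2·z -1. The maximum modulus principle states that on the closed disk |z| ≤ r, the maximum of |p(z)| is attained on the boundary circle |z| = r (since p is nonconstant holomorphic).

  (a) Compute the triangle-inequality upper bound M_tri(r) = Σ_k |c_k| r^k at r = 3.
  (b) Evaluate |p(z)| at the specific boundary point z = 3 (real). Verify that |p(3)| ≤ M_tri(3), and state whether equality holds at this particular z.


Coefficients: c_0 = -1, c_1 = 2, c_2 = -3, c_3 = -3, c_4 = 4. Radius r = 3.
Part (a). Triangle bound: M_tri(r) = Σ_k |c_k| r^k
  = |-1|·3^0 + |2|·3^1 + |-3|·3^2 + |-3|·3^3 + |4|·3^4
  = 1 + 6 + 27 + 81 + 324 = 439.
This bounds M(r) := max_{|z|=r} |p(z)| from above; equality holds iff all terms c_k z^k can be made to align in phase at a single z on |z|=r.
Part (b). At z = 3 (real, on the circle |z| = r):
  p(3) = (-1)·3^0 + (2)·3^1 + (-3)·3^2 + (-3)·3^3 + (4)·3^4 = 221.
  |p(3)| = 221.
Check: |p(3)| = 221 ≤ 439 = M_tri(3). ✓ Equality does not hold at z = 3 (the coefficients have mixed signs, so the terms do not all align in phase there).

M_tri(3) = 439; |p(3)| = 221; equality at z=3: no.


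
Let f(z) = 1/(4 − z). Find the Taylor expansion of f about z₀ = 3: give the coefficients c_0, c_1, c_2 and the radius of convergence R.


Let w = z − z₀, so z = z₀ + w.
Then 4 − z = 4 − (z₀ + w) = (4 − z₀) − w = 1 − w.
f(z) = 1/(1 − w) = (1/(1)) · 1/(1 − w/(1)) = Σ_{n≥0} w^n / (1)^(n+1).
So c_n = 1/(1)^(n+1):
  c_0 = 1/(1)^1 = 1.
  c_1 = 1/(1)^2 = 1.
  c_2 = 1/(1)^3 = 1.
The series is valid for |w/d| < 1, i.e. |z − z₀| < |d|.
Radius of convergence: R = |4 − z₀| = |1| = 1 (distance from z₀ to the singularity z = 4).

c_0 = 1, c_1 = 1, c_2 = 1; R = 1.


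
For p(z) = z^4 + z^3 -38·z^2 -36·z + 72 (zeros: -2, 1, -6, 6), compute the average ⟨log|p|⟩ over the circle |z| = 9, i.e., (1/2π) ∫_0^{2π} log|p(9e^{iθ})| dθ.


Zeros: -6, -2, 1, 6; r = 9.
Inside |z| < r: -6, -2, 1, 6. Outside (|z| ≥ r): ∅.
p(0) = 72, so log|p(0)| = log(72) = 4.2767.
Apply Jensen: I(r) = log|p(0)| + Σ_k log(r/|z_k|), summed over zeros inside |z| < r.
  log(r/|z_k|) for z_k = -2: log(9/2) = 1.5041
  log(r/|z_k|) for z_k = 1: log(9/1) = 2.1972
  log(r/|z_k|) for z_k = -6: log(9/6) = 0.4055
  log(r/|z_k|) for z_k = 6: log(9/6) = 0.4055
Sum over inside zeros: 4.5122.
I(r) = log|p(0)| + (inside sum) = 4.2767 + 4.5122 = 8.7889.
Closed form (all zeros inside, monic): I(r) = n·log(r) = 4·log(9) = 8.7889. ✓

I(r) ≈ 8.7889.


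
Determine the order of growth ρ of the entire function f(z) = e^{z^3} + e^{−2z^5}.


Each summand is entire of order 3 and 5 respectively (as in the single-exponential case). The order of a sum is at most the max of the orders, so ρ ≤ 5. For the lower bound: on |z|=r choose arg z so that -2z^5 is real positive; then |e^{-2z^5}| = e^{2r^5} while |e^{1z^3}| ≤ e^{1r^3} = o(e^{2r^5}). So |f| ≥ e^{2r^5}(1 − o(1)) and ρ ≥ 5. Hence ρ = max(3, 5) = 5.
Therefore ρ = 5.

Order ρ = 5.


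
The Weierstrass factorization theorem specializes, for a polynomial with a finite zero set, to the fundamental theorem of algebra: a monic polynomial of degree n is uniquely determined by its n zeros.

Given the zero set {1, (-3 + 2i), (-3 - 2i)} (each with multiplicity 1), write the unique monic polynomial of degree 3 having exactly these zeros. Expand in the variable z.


The polynomial is p(z) = ∏_{α ∈ S} (z − α), where S = {1, (-3 + 2i), (-3 - 2i)}.
Expanding the product yields: p(z) = z^3 + 5·z^2 + 7·z -13.
Note conjugate pairs combine to real quadratics: (z − (-3+2i))(z − (-3−2i)) = z² + 6z + 13.
The resulting polynomial has degree 3 and real coefficients as required.

p(z) = z^3 + 5·z^2 + 7·z -13.


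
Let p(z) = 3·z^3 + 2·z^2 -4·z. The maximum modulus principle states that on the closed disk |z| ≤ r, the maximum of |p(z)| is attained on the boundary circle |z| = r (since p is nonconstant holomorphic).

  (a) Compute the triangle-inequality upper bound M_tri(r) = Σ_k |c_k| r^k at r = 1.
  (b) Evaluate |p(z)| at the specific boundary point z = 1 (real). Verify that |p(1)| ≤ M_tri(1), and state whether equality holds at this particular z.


Coefficients: c_0 = 0, c_1 = -4, c_2 = 2, c_3 = 3. Radius r = 1.
Part (a). Triangle bound: M_tri(r) = Σ_k |c_k| r^k
  = |0|·1^0 + |-4|·1^1 + |2|·1^2 + |3|·1^3
  = 0 + 4 + 2 + 3 = 9.
This bounds M(r) := max_{|z|=r} |p(z)| from above; equality holds iff all terms c_k z^k can be made to align in phase at a single z on |z|=r.
Part (b). At z = 1 (real, on the circle |z| = r):
  p(1) = (0)·1^0 + (-4)·1^1 + (2)·1^2 + (3)·1^3 = 1.
  |p(1)| = 1.
Check: |p(1)| = 1 ≤ 9 = M_tri(1). ✓ Equality does not hold at z = 1 (the coefficients have mixed signs, so the terms do not all align in phase there).

M_tri(1) = 9; |p(1)| = 1; equality at z=1: no.


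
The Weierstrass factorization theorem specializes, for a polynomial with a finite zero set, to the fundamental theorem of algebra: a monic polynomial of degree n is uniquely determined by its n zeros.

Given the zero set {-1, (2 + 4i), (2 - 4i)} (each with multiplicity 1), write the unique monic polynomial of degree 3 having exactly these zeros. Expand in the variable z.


The polynomial is p(z) = ∏_{α ∈ S} (z − α), where S = {-1, (2 + 4i), (2 - 4i)}.
Expanding the product yields: p(z) = z^3 -3·z^2 + 16·z + 20.
Note conjugate pairs combine to real quadratics: (z − (2+4i))(z − (2−4i)) = z² − 4z + 20.
The resulting polynomial has degree 3 and real coefficients as required.

p(z) = z^3 -3·z^2 + 16·z + 20.


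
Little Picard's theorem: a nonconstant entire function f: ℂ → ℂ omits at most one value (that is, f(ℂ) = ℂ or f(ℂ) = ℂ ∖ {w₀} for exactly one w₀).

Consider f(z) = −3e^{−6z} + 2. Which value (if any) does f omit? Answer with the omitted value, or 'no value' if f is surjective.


Little Picard bounds the complement of f(ℂ) to at most one point.
e^{−6z} is never zero on ℂ, so -3·e^{−6z} takes every value in ℂ ∖ {0}. Adding 2 shifts the range to ℂ ∖ {2}. Thus f omits exactly the value 2.

Omitted value: 2.


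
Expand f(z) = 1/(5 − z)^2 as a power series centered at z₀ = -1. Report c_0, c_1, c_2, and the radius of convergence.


Let w = z − z₀, so z = z₀ + w.
Then 5 − z = 5 − (z₀ + w) = (5 − z₀) − w = 6 − w.
f(z) = 1/(6 − w)^2 = (1/(6)^2) · (1 − w/(6))^{−2}.
By the binomial series (1−u)^{−2} = Σ_{n≥0} C(n+1, 1) u^n for |u|<1, with u = w/(6):
  c_n = C(n+1, 1) / (6)^(n+2).
  c_0 = 1/(6)^2 = 1/36.
  c_1 = 2/(6)^3 = 1/108.
  c_2 = 3/(6)^4 = 1/432.
The series is valid for |w/d| < 1, i.e. |z − z₀| < |d|.
Radius of convergence: R = |5 − z₀| = |6| = 6 (distance from z₀ to the singularity z = 5).

c_0 = 1/36, c_1 = 1/108, c_2 = 1/432; R = 6.


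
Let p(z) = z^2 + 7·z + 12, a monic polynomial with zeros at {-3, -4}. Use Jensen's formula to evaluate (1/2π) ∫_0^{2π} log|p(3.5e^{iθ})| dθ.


Zeros: -4, -3; r = 3.5.
Inside |z| < r: -3. Outside (|z| ≥ r): -4.
p(0) = 12, so log|p(0)| = log(12) = 2.4849.
Apply Jensen: I(r) = log|p(0)| + Σ_k log(r/|z_k|), summed over zeros inside |z| < r.
  log(r/|z_k|) for z_k = -3: log(3.5/3) = 0.1542
  Outside zeros (-4) contribute nothing to the Jensen sum.
Sum over inside zeros: 0.1542.
I(r) = log|p(0)| + (inside sum) = 2.4849 + 0.1542 = 2.6391.
Note: since some zeros are outside |z| ≤ r, the simplified n·log(r) form does NOT apply — only the inside zeros contribute.

I(r) ≈ 2.6391.


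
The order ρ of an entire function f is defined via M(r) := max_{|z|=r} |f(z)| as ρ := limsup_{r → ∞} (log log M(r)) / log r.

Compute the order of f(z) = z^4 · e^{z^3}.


M(r) = max_{|z|=r} |1|·|z|^4·|e^{z^3}| = 1·r^4 · e^{1r^3} (the factors attain their maxima compatibly on |z|=r). Then log M(r) = log 1 + 4·log r + 1r^3, dominated by the last term, so log log M(r) ~ 3·log r. The polynomial factor 1z^4 contributes only a log r term and does not affect the order. ρ = 3.
Therefore ρ = 3.

Order ρ = 3.


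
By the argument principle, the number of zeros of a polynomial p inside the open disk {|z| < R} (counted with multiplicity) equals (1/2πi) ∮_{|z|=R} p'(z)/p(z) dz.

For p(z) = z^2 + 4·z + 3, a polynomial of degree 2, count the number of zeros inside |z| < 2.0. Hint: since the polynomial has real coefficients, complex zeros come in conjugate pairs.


The zeros of p are: -1, -3.
Their magnitudes are: 1, 3.
Zeros with |z| < R = 2.0: -1.
Count = 1.
By the argument principle, (1/2πi) ∮_{|z|=R} p'(z)/p(z) dz equals exactly this count.

Number of zeros inside |z| < 2.0: 1.


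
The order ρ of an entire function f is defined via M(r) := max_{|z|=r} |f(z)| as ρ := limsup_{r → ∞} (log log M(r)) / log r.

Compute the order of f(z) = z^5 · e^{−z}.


M(r) = max_{|z|=r} |1|·|z|^5·|e^{−z}| = 1·r^5 · e^{1r^1} (the factors attain their maxima compatibly on |z|=r). Then log M(r) = log 1 + 5·log r + 1r^1, dominated by the last term, so log log M(r) ~ 1·log r. The polynomial factor 1z^5 contributes only a log r term and does not affect the order. ρ = 1.
Therefore ρ = 1.

Order ρ = 1.


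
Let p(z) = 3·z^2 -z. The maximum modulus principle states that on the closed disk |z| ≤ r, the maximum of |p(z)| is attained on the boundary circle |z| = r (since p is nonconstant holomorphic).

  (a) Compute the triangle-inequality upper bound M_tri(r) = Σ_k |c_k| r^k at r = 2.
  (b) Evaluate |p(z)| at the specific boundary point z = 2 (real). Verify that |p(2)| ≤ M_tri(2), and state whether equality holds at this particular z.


Coefficients: c_0 = 0, c_1 = -1, c_2 = 3. Radius r = 2.
Part (a). Triangle bound: M_tri(r) = Σ_k |c_k| r^k
  = |0|·2^0 + |-1|·2^1 + |3|·2^2
  = 0 + 2 + 12 = 14.
This bounds M(r) := max_{|z|=r} |p(z)| from above; equality holds iff all terms c_k z^k can be made to align in phase at a single z on |z|=r.
Part (b). At z = 2 (real, on the circle |z| = r):
  p(2) = (0)·2^0 + (-1)·2^1 + (3)·2^2 = 10.
  |p(2)| = 10.
Check: |p(2)| = 10 ≤ 14 = M_tri(2). ✓ Equality does not hold at z = 2 (the coefficients have mixed signs, so the terms do not all align in phase there).

M_tri(2) = 14; |p(2)| = 10; equality at z=2: no.


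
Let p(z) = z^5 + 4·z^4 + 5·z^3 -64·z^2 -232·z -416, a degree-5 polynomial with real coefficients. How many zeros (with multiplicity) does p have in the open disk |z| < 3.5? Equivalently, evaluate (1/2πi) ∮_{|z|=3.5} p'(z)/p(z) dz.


The zeros of p are: 4, (-2 + 3i), (-2 - 3i), (-2 + 2i), (-2 - 2i).
Their magnitudes are: 4, 3.606, 3.606, 2.828, 2.828.
Zeros with |z| < R = 3.5: (-2 + 2i), (-2 - 2i).
Count = 2.
By the argument principle, (1/2πi) ∮_{|z|=R} p'(z)/p(z) dz equals exactly this count.

Number of zeros inside |z| < 3.5: 2.


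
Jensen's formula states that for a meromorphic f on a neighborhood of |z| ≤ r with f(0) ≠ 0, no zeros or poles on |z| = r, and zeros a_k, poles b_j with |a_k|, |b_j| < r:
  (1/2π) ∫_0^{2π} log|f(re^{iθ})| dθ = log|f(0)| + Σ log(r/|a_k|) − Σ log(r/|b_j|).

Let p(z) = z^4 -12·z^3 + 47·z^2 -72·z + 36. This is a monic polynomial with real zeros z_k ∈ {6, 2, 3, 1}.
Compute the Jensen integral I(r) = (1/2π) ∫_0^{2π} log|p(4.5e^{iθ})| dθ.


Zeros: 1, 2, 3, 6; r = 4.5.
Inside |z| < r: 1, 2, 3. Outside (|z| ≥ r): 6.
p(0) = 36, so log|p(0)| = log(36) = 3.5835.
Apply Jensen: I(r) = log|p(0)| + Σ_k log(r/|z_k|), summed over zeros inside |z| < r.
  log(r/|z_k|) for z_k = 2: log(4.5/2) = 0.8109
  log(r/|z_k|) for z_k = 3: log(4.5/3) = 0.4055
  log(r/|z_k|) for z_k = 1: log(4.5/1) = 1.5041
  Outside zeros (6) contribute nothing to the Jensen sum.
Sum over inside zeros: 2.7205.
I(r) = log|p(0)| + (inside sum) = 3.5835 + 2.7205 = 6.3040.
Note: since some zeros are outside |z| ≤ r, the simplified n·log(r) form does NOT apply — only the inside zeros contribute.

I(r) ≈ 6.3040.


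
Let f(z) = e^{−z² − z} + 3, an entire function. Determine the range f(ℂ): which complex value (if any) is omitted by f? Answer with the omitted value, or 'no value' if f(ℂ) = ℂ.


Little Picard bounds the complement of f(ℂ) to at most one point.
The exponent g(z) = −z² − z is a nonconstant polynomial, hence surjective onto ℂ. So e^{g(z)} takes every value in {e^w : w ∈ ℂ} = ℂ ∖ {0}. Adding 3 shifts the range to ℂ ∖ {3}. f omits exactly 3.

Omitted value: 3.


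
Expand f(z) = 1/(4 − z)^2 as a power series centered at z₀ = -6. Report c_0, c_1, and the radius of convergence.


Let w = z − z₀, so z = z₀ + w.
Then 4 − z = 4 − (z₀ + w) = (4 − z₀) − w = 10 − w.
f(z) = 1/(10 − w)^2 = (1/(10)^2) · (1 − w/(10))^{−2}.
By the binomial series (1−u)^{−2} = Σ_{n≥0} C(n+1, 1) u^n for |u|<1, with u = w/(10):
  c_n = C(n+1, 1) / (10)^(n+2).
  c_0 = 1/(10)^2 = 1/100.
  c_1 = 2/(10)^3 = 1/500.
The series is valid for |w/d| < 1, i.e. |z − z₀| < |d|.
Radius of convergence: R = |4 − z₀| = |10| = 10 (distance from z₀ to the singularity z = 4).

c_0 = 1/100, c_1 = 1/500; R = 10.


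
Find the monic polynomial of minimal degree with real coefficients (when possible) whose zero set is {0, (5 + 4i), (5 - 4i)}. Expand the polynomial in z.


The polynomial is p(z) = ∏_{α ∈ S} (z − α), where S = {0, (5 + 4i), (5 - 4i)}.
Expanding the product yields: p(z) = z^3 -10·z^2 + 41·z.
Note conjugate pairs combine to real quadratics: (z − (5+4i))(z − (5−4i)) = z² − 10z + 41.
The resulting polynomial has degree 3 and real coefficients as required.

p(z) = z^3 -10·z^2 + 41·z.


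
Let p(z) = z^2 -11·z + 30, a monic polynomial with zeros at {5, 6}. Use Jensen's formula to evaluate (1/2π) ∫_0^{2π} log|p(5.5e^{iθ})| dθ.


Zeros: 5, 6; r = 5.5.
Inside |z| < r: 5. Outside (|z| ≥ r): 6.
p(0) = 30, so log|p(0)| = log(30) = 3.4012.
Apply Jensen: I(r) = log|p(0)| + Σ_k log(r/|z_k|), summed over zeros inside |z| < r.
  log(r/|z_k|) for z_k = 5: log(5.5/5) = 0.0953
  Outside zeros (6) contribute nothing to the Jensen sum.
Sum over inside zeros: 0.0953.
I(r) = log|p(0)| + (inside sum) = 3.4012 + 0.0953 = 3.4965.
Note: since some zeros are outside |z| ≤ r, the simplified n·log(r) form does NOT apply — only the inside zeros contribute.

I(r) ≈ 3.4965.


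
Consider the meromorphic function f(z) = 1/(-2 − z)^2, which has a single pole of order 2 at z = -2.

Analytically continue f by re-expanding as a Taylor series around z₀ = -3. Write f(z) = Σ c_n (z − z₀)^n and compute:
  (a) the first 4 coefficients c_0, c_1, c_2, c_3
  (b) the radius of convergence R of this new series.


Let w = z − z₀, so z = z₀ + w.
Then -2 − z = -2 − (z₀ + w) = (-2 − z₀) − w = 1 − w.
f(z) = 1/(1 − w)^2 = (1/(1)^2) · (1 − w/(1))^{−2}.
By the binomial series (1−u)^{−2} = Σ_{n≥0} C(n+1, 1) u^n for |u|<1, with u = w/(1):
  c_n = C(n+1, 1) / (1)^(n+2).
  c_0 = 1/(1)^2 = 1.
  c_1 = 2/(1)^3 = 2.
  c_2 = 3/(1)^4 = 3.
  c_3 = 4/(1)^5 = 4.
The series is valid for |w/d| < 1, i.e. |z − z₀| < |d|.
Radius of convergence: R = |-2 − z₀| = |1| = 1 (distance from z₀ to the singularity z = -2).

c_0 = 1, c_1 = 2, c_2 = 3, c_3 = 4; R = 1.


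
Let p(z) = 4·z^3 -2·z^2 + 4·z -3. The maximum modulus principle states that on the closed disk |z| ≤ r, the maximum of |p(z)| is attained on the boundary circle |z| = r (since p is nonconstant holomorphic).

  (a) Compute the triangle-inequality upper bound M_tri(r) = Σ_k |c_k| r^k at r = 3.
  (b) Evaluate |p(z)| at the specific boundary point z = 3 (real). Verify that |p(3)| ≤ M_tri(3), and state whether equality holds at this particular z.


Coefficients: c_0 = -3, c_1 = 4, c_2 = -2, c_3 = 4. Radius r = 3.
Part (a). Triangle bound: M_tri(r) = Σ_k |c_k| r^k
  = |-3|·3^0 + |4|·3^1 + |-2|·3^2 + |4|·3^3
  = 3 + 12 + 18 + 108 = 141.
This bounds M(r) := max_{|z|=r} |p(z)| from above; equality holds iff all terms c_k z^k can be made to align in phase at a single z on |z|=r.
Part (b). At z = 3 (real, on the circle |z| = r):
  p(3) = (-3)·3^0 + (4)·3^1 + (-2)·3^2 + (4)·3^3 = 99.
  |p(3)| = 99.
Check: |p(3)| = 99 ≤ 141 = M_tri(3). ✓ Equality does not hold at z = 3 (the coefficients have mixed signs, so the terms do not all align in phase there).

M_tri(3) = 141; |p(3)| = 99; equality at z=3: no.


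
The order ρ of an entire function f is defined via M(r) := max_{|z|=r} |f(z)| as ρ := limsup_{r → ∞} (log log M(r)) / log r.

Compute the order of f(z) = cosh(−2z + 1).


cosh(w) is a linear combination of e^{iw} and e^{−iw} (or e^w, e^{−w} in the hyperbolic case), so |cosh(w)| ≤ e^{|w|}. With w = −2z + 1, |w| ≤ 2|z| + 1 = 2r + 1 on |z| = r, giving M(r) ≤ e^{2r + 1}, so ρ ≤ 1. On a suitable ray (z = it for sin/cos; z = t for sinh/cosh, t real → ∞), |cosh(−2z + 1)| grows like e^{2|t|}/2, so ρ ≥ 1. Hence ρ = 1.
Therefore ρ = 1.

Order ρ = 1.


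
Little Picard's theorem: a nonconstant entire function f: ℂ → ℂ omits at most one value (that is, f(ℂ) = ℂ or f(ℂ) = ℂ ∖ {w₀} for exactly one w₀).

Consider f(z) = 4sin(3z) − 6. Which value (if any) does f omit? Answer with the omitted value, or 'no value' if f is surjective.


Little Picard bounds the complement of f(ℂ) to at most one point.
sin is entire and surjective onto ℂ: for every w ∈ ℂ, sin(ζ) = w has a solution ζ ∈ ℂ (e.g., via the complex inverse arcsin). With ζ = 3z this gives z = ζ/(3). Then 4·sin(3z) takes every value in 4·ℂ = ℂ, and adding -6 is a bijection of ℂ. So f is surjective and omits no value. (Note: only on the real line is sin bounded by [−1, 1].)

Omitted value: no value.


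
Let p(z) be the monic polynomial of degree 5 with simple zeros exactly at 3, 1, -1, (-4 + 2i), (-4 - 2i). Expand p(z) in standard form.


The polynomial is p(z) = ∏_{α ∈ S} (z − α), where S = {3, 1, -1, (-4 + 2i), (-4 - 2i)}.
Expanding the product yields: p(z) = z^5 + 5·z^4 -5·z^3 -65·z^2 + 4·z + 60.
Note conjugate pairs combine to real quadratics: (z − (-4+2i))(z − (-4−2i)) = z² + 8z + 20.
The resulting polynomial has degree 5 and real coefficients as required.

p(z) = z^5 + 5·z^4 -5·z^3 -65·z^2 + 4·z + 60.


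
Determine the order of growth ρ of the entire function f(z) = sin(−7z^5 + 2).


Write sin(w) = (e^{iw} ± e^{−iw})/(2 or 2i), so |sin(w)| ≤ e^{|w|}. With w = −7z^5 + 2, |w| ≤ 7r^5 + 2 on |z|=r, giving M(r) ≤ e^{7r^5 + 2} and ρ ≤ 5. For the lower bound, choose z on |z|=r with -7z^5 purely imaginary of modulus 7r^5; then |sin(−7z^5 + 2)| grows like e^{7r^5}/2, so ρ ≥ 5. Hence ρ = 5.
Therefore ρ = 5.

Order ρ = 5.


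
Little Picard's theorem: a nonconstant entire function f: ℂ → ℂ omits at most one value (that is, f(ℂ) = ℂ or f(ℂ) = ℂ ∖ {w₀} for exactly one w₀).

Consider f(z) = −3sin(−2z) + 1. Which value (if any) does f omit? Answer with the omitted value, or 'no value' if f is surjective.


Little Picard bounds the complement of f(ℂ) to at most one point.
sin is entire and surjective onto ℂ: for every w ∈ ℂ, sin(ζ) = w has a solution ζ ∈ ℂ (e.g., via the complex inverse arcsin). With ζ = −2z this gives z = ζ/(-2). Then -3·sin(−2z) takes every value in -3·ℂ = ℂ, and adding 1 is a bijection of ℂ. So f is surjective and omits no value. (Note: only on the real line is sin bounded by [−1, 1].)

Omitted value: no value.
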